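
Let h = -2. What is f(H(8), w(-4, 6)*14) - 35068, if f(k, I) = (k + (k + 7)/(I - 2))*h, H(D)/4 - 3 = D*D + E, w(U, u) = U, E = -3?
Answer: -1031557/29 ≈ -35571.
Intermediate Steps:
H(D) = 4*D² (H(D) = 12 + 4*(D*D - 3) = 12 + 4*(D² - 3) = 12 + 4*(-3 + D²) = 12 + (-12 + 4*D²) = 4*D²)
f(k, I) = -2*k - 2*(7 + k)/(-2 + I) (f(k, I) = (k + (k + 7)/(I - 2))*(-2) = (k + (7 + k)/(-2 + I))*(-2) = -2*k - 2*(7 + k)/(-2 + I))
f(H(8), w(-4, 6)*14) - 35068 = 2*(-7 + 4*8² - (-4*14)*4*8²)/(-2 - 4*14) - 35068 = 2*(-7 + 4*64 - 1*(-56)*4*64)/(-2 - 56) - 35068 = 2*(-7 + 256 - 1*(-56)*256)/(-58) - 35068 = 2*(-1/58)*(-7 + 256 + 14336) - 35068 = 2*(-1/58)*14585 - 35068 = -14585/29 - 35068 = -1031557/29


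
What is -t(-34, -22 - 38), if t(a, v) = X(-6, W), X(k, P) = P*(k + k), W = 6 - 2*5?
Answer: -48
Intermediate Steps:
W = -4 (W = 6 - 10 = -4)
X(k, P) = 2*P*k (X(k, P) = P*(2*k) = 2*P*k)
t(a, v) = 48 (t(a, v) = 2*(-4)*(-6) = 48)
-t(-34, -22 - 38) = -1*48 = -48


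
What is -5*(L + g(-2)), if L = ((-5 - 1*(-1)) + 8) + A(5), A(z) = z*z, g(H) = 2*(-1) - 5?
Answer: -110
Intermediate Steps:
g(H) = -7 (g(H) = -2 - 5 = -7)
A(z) = z**2
L = 29 (L = ((-5 - 1*(-1)) + 8) + 5**2 = ((-5 + 1) + 8) + 25 = (-4 + 8) + 25 = 4 + 25 = 29)
-5*(L + g(-2)) = -5*(29 - 7) = -5*22 = -110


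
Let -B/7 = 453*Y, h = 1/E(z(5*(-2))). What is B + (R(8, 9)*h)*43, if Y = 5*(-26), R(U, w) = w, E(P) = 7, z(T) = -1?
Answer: 2885997/7 ≈ 4.1229e+5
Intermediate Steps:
h = 1/7 ≈ 0.14286
Y = -130
B = 412230 (B = -3171*(-130) = -7*(-58890) = 412230)
B + (R(8, 9)*h)*43 = 412230 + (9*(1/7))*43 = 412230 + (9/7)*43 = 412230 + 387/7 = 2885997/7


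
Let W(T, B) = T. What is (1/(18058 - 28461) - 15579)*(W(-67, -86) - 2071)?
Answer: 346502106644/10403 ≈ 3.3308e+7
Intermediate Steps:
(1/(18058 - 28461) - 15579)*(W(-67, -86) - 2071) = (1/(18058 - 28461) - 15579)*(-67 - 2071) = (1/(-10403) - 15579)*(-2138) = (-1/10403 - 15579)*(-2138) = -162068338/10403*(-2138) = 346502106644/10403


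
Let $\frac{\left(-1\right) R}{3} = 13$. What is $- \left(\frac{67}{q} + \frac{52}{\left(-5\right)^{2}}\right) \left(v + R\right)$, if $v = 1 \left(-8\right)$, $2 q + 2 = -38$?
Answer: $- \frac{5969}{100} \approx -59.69$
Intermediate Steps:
$q = -20$ ($q = -1 + \frac{1}{2} \left(-38\right) = -1 - 19 = -20$)
$R = -39$ ($R = \left(-3\right) 13 = -39$)
$v = -8$
$- \left(\frac{67}{q} + \frac{52}{\left(-5\right)^{2}}\right) \left(v + R\right) = - \left(\frac{67}{-20} + \frac{52}{\left(-5\right)^{2}}\right) \left(-8 - 39\right) = - \left(67 \left(- \frac{1}{20}\right) + \frac{52}{25}\right) \left(-47\right) = - \left(- \frac{67}{20} + 52 \cdot \frac{1}{25}\right) \left(-47\right) = - \left(- \frac{67}{20} + \frac{52}{25}\right) \left(-47\right) = - \frac{\left(-127\right) \left(-47\right)}{100} = \left(-1\right) \frac{5969}{100} = - \frac{5969}{100}$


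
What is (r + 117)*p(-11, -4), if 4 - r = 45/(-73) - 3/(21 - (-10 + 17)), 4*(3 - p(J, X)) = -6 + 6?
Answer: 373533/1022 ≈ 365.49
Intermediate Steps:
p(J, X) = 3 (p(J, X) = 3 - (-6 + 6)/4 = 3 - 1/4*0 = 3 + 0 = 3)
r = 4937/1022 (r = 4 - (45/(-73) - 3/(21 - (-10 + 17))) = 4 - (45*(-1/73) - 3/(21 - 1*7)) = 4 - (-45/73 - 3/(21 - 7)) = 4 - (-45/73 - 3/14) = 4 - 1*(-849/1022) = 4 + 849/1022 = 4937/1022 ≈ 4.8307)
(r + 117)*p(-11, -4) = (4937/1022 + 117)*3 = (124511/1022)*3 = 373533/1022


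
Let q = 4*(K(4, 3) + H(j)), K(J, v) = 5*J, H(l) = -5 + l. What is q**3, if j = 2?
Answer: 314432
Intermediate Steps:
q = 68 (q = 4*(5*4 + (-5 + 2)) = 4*(20 - 3) = 4*17 = 68)
q**3 = 68**3 = 314432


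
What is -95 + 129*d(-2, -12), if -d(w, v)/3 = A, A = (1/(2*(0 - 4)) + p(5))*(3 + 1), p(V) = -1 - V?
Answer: 18773/2 ≈ 9386.5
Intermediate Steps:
A = -49/2 (A = (1/(2*(0 - 4)) + (-1 - 1*5))*(3 + 1) = (1/(2*(-4)) + (-1 - 5))*4 = (1/(-8) - 6)*4 = (1*(-⅛) - 6)*4 = (-⅛ - 6)*4 = -49/8*4 = -49/2 ≈ -24.500)
d(w, v) = 147/2 (d(w, v) = -3*(-49/2) = 147/2)
-95 + 129*d(-2, -12) = -95 + 129*(147/2) = -95 + 18963/2 = 18773/2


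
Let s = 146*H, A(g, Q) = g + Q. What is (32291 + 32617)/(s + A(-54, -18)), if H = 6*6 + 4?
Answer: 16227/1442 ≈ 11.253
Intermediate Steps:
H = 40 (H = 36 + 4 = 40)
A(g, Q) = Q + g
s = 5840 (s = 146*40 = 5840)
(32291 + 32617)/(s + A(-54, -18)) = (32291 + 32617)/(5840 + (-18 - 54)) = 64908/(5840 - 72) = 64908/5768 = 64908*(1/5768) = 16227/1442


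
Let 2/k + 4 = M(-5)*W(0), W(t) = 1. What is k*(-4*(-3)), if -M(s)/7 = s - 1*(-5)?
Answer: -6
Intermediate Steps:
M(s) = -35 - 7*s (M(s) = -7*(s - 1*(-5)) = -7*(s + 5) = -7*(5 + s) = -35 - 7*s)
k = -1/2 (k = 2/(-4 + (-35 - 7*(-5))*1) = 2/(-4 + (-35 + 35)*1) = 2/(-4 + 0*1) = 2/(-4 + 0) = 2/(-4) = 2*(-1/4) = -1/2 ≈ -0.50000)
k*(-4*(-3)) = -(-2)*(-3) = -1/2*12 = -6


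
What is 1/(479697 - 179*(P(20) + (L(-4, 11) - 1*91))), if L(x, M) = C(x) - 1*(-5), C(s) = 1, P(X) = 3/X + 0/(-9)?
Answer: 20/9897703 ≈ 2.0207e-6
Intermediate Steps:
P(X) = 3/X (P(X) = 3/X + 0*(-⅑) = 3/X + 0 = 3/X)
L(x, M) = 6 (L(x, M) = 1 - 1*(-5) = 1 + 5 = 6)
1/(479697 - 179*(P(20) + (L(-4, 11) - 1*91))) = 1/(479697 - 179*(3/20 + (6 - 1*91))) = 1/(479697 - 179*(3*(1/20) + (6 - 91))) = 1/(479697 - 179*(3/20 - 85)) = 1/(479697 - 179*(-1697/20)) = 1/(479697 + 303763/20) = 1/(9897703/20) = 20/9897703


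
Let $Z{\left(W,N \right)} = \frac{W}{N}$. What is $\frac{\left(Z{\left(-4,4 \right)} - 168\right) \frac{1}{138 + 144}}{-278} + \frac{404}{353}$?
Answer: $\frac{31731641}{27673788} \approx 1.1466$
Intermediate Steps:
$\frac{\left(Z{\left(-4,4 \right)} - 168\right) \frac{1}{138 + 144}}{-278} + \frac{404}{353} = \frac{\left(- \frac{4}{4} - 168\right) \frac{1}{138 + 144}}{-278} + \frac{404}{353} = \frac{\left(-4\right) \frac{1}{4} - 168}{282} \left(- \frac{1}{278}\right) + 404 \cdot \frac{1}{353} = \left(-1 - 168\right) \frac{1}{282} \left(- \frac{1}{278}\right) + \frac{404}{353} = \left(-169\right) \frac{1}{282} \left(- \frac{1}{278}\right) + \frac{404}{353} = \left(- \frac{169}{282}\right) \left(- \frac{1}{278}\right) + \frac{404}{353} = \frac{169}{78396} + \frac{404}{353} = \frac{31731641}{27673788}$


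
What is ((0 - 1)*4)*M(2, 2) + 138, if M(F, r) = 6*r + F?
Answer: 82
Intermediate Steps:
M(F, r) = F + 6*r
((0 - 1)*4)*M(2, 2) + 138 = ((0 - 1)*4)*(2 + 6*2) + 138 = (-1*4)*(2 + 12) + 138 = -4*14 + 138 = -56 + 138 = 82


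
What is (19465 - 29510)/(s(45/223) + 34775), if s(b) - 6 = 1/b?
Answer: -64575/223624 ≈ -0.28877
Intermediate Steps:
s(b) = 6 + 1/b
(19465 - 29510)/(s(45/223) + 34775) = (19465 - 29510)/((6 + 1/(45/223)) + 34775) = -10045/((6 + 1/(45*(1/223))) + 34775) = -10045/((6 + 1/(45/223)) + 34775) = -10045/((6 + 223/45) + 34775) = -10045/(493/45 + 34775) = -10045/1565368/45 = -10045*45/1565368 = -64575/223624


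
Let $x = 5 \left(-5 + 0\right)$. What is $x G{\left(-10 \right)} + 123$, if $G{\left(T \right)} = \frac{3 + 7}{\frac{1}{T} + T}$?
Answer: $\frac{14923}{101} \approx 147.75$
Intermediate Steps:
$x = -25$ ($x = 5 \left(-5\right) = -25$)
$G{\left(T \right)} = \frac{10}{T + \frac{1}{T}}$
$x G{\left(-10 \right)} + 123 = - 25 \cdot 10 \left(-10\right) \frac{1}{1 + \left(-10\right)^{2}} + 123 = - 25 \cdot 10 \left(-10\right) \frac{1}{1 + 100} + 123 = - 25 \cdot 10 \left(-10\right) \frac{1}{101} + 123 = \left(-25\right) \left(- \frac{100}{101}\right) + 123 = \frac{2500}{101} + 123 = \frac{14923}{101}$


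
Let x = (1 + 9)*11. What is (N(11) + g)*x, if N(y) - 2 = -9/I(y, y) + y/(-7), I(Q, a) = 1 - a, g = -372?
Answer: -285417/7 ≈ -40774.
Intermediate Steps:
x = 110 (x = 10*11 = 110)
N(y) = 2 - 9/(1 - y) - y/7 (N(y) = 2 + (-9/(1 - y) + y/(-7)) = 2 + (-9/(1 - y) + y*(-⅐)) = 2 + (-9/(1 - y) - y/7) = 2 - 9/(1 - y) - y/7)
(N(11) + g)*x = ((63 + (-1 + 11)*(14 - 1*11))/(7*(-1 + 11)) - 372)*110 = ((⅐)*(63 + 10*(14 - 11))/10 - 372)*110 = ((⅐)*(⅒)*(63 + 10*3) - 372)*110 = ((⅐)*(⅒)*(63 + 30) - 372)*110 = ((⅐)*(⅒)*93 - 372)*110 = (93/70 - 372)*110 = -25947/70*110 = -285417/7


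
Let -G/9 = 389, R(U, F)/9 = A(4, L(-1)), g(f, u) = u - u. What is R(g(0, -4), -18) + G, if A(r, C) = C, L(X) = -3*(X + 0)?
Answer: -3474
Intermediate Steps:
L(X) = -3*X
g(f, u) = 0
R(U, F) = 27 (R(U, F) = 9*(-3*(-1)) = 9*3 = 27)
G = -3501 (G = -9*389 = -3501)
R(g(0, -4), -18) + G = 27 - 3501 = -3474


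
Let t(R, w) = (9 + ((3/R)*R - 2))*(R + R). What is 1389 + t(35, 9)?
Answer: 2089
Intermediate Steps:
t(R, w) = 20*R (t(R, w) = (9 + (3 - 2))*(2*R) = (9 + 1)*(2*R) = 10*(2*R) = 20*R)
1389 + t(35, 9) = 1389 + 20*35 = 1389 + 700 = 2089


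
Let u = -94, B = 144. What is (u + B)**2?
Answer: 2500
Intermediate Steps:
(u + B)**2 = (-94 + 144)**2 = 50**2 = 2500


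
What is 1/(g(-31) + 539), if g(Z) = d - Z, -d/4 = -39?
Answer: 1/726 ≈ 0.0013774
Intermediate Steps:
d = 156 (d = -4*(-39) = 156)
g(Z) = 156 - Z
1/(g(-31) + 539) = 1/((156 - 1*(-31)) + 539) = 1/((156 + 31) + 539) = 1/(187 + 539) = 1/726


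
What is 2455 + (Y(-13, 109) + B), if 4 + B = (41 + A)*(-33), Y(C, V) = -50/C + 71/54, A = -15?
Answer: 1121909/702 ≈ 1598.2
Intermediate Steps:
Y(C, V) = 71/54 - 50/C (Y(C, V) = -50/C + 71*(1/54) = -50/C + 71/54 = 71/54 - 50/C)
B = -862 (B = -4 + (41 - 15)*(-33) = -4 + 26*(-33) = -4 - 858 = -862)
2455 + (Y(-13, 109) + B) = 2455 + ((71/54 - 50/(-13)) - 862) = 2455 + ((71/54 - 50*(-1/13)) - 862) = 2455 + ((71/54 + 50/13) - 862) = 2455 + (3623/702 - 862) = 2455 - 601501/702 = 1121909/702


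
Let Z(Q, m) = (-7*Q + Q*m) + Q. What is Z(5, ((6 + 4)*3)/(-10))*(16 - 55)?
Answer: 1755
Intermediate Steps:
Z(Q, m) = -6*Q + Q*m
Z(5, ((6 + 4)*3)/(-10))*(16 - 55) = (5*(-6 + ((6 + 4)*3)/(-10)))*(16 - 55) = (5*(-6 + (10*3)*(-⅒)))*(-39) = (5*(-6 + 30*(-⅒)))*(-39) = (5*(-6 - 3))*(-39) = (5*(-9))*(-39) = -45*(-39) = 1755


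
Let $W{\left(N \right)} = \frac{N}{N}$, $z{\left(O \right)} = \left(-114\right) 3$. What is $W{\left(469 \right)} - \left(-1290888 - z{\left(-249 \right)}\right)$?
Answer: $1290547$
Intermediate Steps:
$z{\left(O \right)} = -342$
$W{\left(N \right)} = 1$
$W{\left(469 \right)} - \left(-1290888 - z{\left(-249 \right)}\right) = 1 - \left(-1290888 - -342\right) = 1 - \left(-1290888 + 342\right) = 1 - -1290546 = 1 + 1290546 = 1290547$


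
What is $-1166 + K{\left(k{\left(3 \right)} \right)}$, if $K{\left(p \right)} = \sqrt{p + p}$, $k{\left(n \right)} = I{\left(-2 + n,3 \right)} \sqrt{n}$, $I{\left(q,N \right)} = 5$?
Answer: $-1166 + \sqrt[4]{3} \sqrt{10} \approx -1161.8$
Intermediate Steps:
$k{\left(n \right)} = 5 \sqrt{n}$
$K{\left(p \right)} = \sqrt{2} \sqrt{p}$ ($K{\left(p \right)} = \sqrt{2 p} = \sqrt{2} \sqrt{p}$)
$-1166 + K{\left(k{\left(3 \right)} \right)} = -1166 + \sqrt{2} \sqrt{5 \sqrt{3}} = -1166 + \sqrt{2} \sqrt[4]{3} \sqrt{5} = -1166 + \sqrt[4]{3} \sqrt{10}$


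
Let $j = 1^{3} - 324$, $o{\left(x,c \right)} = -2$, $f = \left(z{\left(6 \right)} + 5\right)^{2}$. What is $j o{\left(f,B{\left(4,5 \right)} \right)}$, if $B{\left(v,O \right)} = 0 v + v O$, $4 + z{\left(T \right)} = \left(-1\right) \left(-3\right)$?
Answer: $646$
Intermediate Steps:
$z{\left(T \right)} = -1$ ($z{\left(T \right)} = -4 - -3 = -4 + 3 = -1$)
$B{\left(v,O \right)} = O v$ ($B{\left(v,O \right)} = 0 + O v = O v$)
$f = 16$ ($f = \left(-1 + 5\right)^{2} = 4^{2} = 16$)
$j = -323$ ($j = 1 - 324 = -323$)
$j o{\left(f,B{\left(4,5 \right)} \right)} = \left(-323\right) \left(-2\right) = 646$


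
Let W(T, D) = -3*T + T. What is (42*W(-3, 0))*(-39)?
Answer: -9828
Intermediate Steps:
W(T, D) = -2*T
(42*W(-3, 0))*(-39) = (42*(-2*(-3)))*(-39) = (42*6)*(-39) = 252*(-39) = -9828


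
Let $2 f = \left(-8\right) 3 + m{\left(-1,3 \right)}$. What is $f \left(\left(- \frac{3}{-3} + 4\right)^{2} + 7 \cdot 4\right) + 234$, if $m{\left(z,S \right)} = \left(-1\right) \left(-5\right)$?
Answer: $- \frac{539}{2} \approx -269.5$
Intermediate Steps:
$m{\left(z,S \right)} = 5$
$f = - \frac{19}{2}$ ($f = \frac{\left(-8\right) 3 + 5}{2} = \frac{-24 + 5}{2} = \frac{1}{2} \left(-19\right) = - \frac{19}{2} \approx -9.5$)
$f \left(\left(- \frac{3}{-3} + 4\right)^{2} + 7 \cdot 4\right) + 234 = - \frac{19 \left(\left(- \frac{3}{-3} + 4\right)^{2} + 7 \cdot 4\right)}{2} + 234 = - \frac{19 \left(\left(\left(-3\right) \left(- \frac{1}{3}\right) + 4\right)^{2} + 28\right)}{2} + 234 = - \frac{19 \left(\left(1 + 4\right)^{2} + 28\right)}{2} + 234 = - \frac{19 \left(5^{2} + 28\right)}{2} + 234 = - \frac{19 \left(25 + 28\right)}{2} + 234 = \left(- \frac{19}{2}\right) 53 + 234 = - \frac{1007}{2} + 234 = - \frac{539}{2}$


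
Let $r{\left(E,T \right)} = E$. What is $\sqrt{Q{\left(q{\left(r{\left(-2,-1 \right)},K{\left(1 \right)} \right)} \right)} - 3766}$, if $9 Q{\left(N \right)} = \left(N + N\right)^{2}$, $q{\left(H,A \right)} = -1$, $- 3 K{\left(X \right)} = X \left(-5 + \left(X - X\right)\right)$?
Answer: $\frac{i \sqrt{33890}}{3} \approx 61.364 i$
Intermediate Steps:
$K{\left(X \right)} = \frac{5 X}{3}$ ($K{\left(X \right)} = - \frac{X \left(-5 + \left(X - X\right)\right)}{3} = - \frac{X \left(-5 + 0\right)}{3} = - \frac{X \left(-5\right)}{3} = - \frac{\left(-5\right) X}{3} = \frac{5 X}{3}$)
$Q{\left(N \right)} = \frac{4 N^{2}}{9}$ ($Q{\left(N \right)} = \frac{\left(N + N\right)^{2}}{9} = \frac{\left(2 N\right)^{2}}{9} = \frac{4 N^{2}}{9}$)
$\sqrt{Q{\left(q{\left(r{\left(-2,-1 \right)},K{\left(1 \right)} \right)} \right)} - 3766} = \sqrt{\frac{4 \left(-1\right)^{2}}{9} - 3766} = \sqrt{\frac{4}{9} \cdot 1 - 3766} = \sqrt{\frac{4}{9} - 3766} = \sqrt{- \frac{33890}{9}} = \frac{i \sqrt{33890}}{3}$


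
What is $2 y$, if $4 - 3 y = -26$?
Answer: $20$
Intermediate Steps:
$y = 10$ ($y = \frac{4}{3} - - \frac{26}{3} = \frac{4}{3} + \frac{26}{3} = 10$)
$2 y = 2 \cdot 10 = 20$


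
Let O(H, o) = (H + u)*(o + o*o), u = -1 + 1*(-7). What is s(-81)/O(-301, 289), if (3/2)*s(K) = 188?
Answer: -188/38845935 ≈ -4.8396e-6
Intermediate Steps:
s(K) = 376/3 (s(K) = (2/3)*188 = 376/3)
u = -8 (u = -1 - 7 = -8)
O(H, o) = (-8 + H)*(o + o**2) (O(H, o) = (H - 8)*(o + o*o) = (-8 + H)*(o + o**2))
s(-81)/O(-301, 289) = 376/(3*((289*(-8 - 301 - 8*289 - 301*289)))) = 376/(3*((289*(-8 - 301 - 2312 - 86989)))) = 376/(3*((289*(-89610)))) = (376/3)/(-25897290) = (376/3)*(-1/25897290) = -188/38845935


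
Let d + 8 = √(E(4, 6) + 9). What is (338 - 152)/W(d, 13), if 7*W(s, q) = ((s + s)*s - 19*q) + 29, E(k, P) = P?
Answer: 93/14 - 124*√15/35 ≈ -7.0786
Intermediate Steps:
d = -8 + √15 (d = -8 + √(6 + 9) = -8 + √15 ≈ -4.1270)
W(s, q) = 29/7 - 19*q/7 + 2*s²/7 (W(s, q) = (((s + s)*s - 19*q) + 29)/7 = (((2*s)*s - 19*q) + 29)/7 = ((2*s² - 19*q) + 29)/7 = ((-19*q + 2*s²) + 29)/7 = (29 - 19*q + 2*s²)/7 = 29/7 - 19*q/7 + 2*s²/7)
(338 - 152)/W(d, 13) = (338 - 152)/(29/7 - 19/7*13 + 2*(-8 + √15)²/7) = 186/(29/7 - 247/7 + 2*(-8 + √15)²/7) = 186/(-218/7 + 2*(-8 + √15)²/7)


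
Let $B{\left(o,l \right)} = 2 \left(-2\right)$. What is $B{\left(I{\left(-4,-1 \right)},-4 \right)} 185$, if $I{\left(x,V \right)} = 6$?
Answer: $-740$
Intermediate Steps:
$B{\left(o,l \right)} = -4$
$B{\left(I{\left(-4,-1 \right)},-4 \right)} 185 = \left(-4\right) 185 = -740$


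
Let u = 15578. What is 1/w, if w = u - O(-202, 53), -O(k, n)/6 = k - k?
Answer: 1/15578 ≈ 6.4193e-5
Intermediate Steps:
O(k, n) = 0 (O(k, n) = -6*(k - k) = -6*0 = 0)
w = 15578 (w = 15578 - 1*0 = 15578 + 0 = 15578)
1/w = 1/15578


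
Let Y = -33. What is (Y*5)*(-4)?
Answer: 660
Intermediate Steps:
(Y*5)*(-4) = -33*5*(-4) = -165*(-4) = 660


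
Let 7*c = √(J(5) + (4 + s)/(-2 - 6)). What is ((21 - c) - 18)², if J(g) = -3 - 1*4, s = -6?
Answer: 1737/196 - 9*I*√3/7 ≈ 8.8622 - 2.2269*I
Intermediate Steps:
J(g) = -7 (J(g) = -3 - 4 = -7)
c = 3*I*√3/14 (c = √(-7 + (4 - 6)/(-2 - 6))/7 = √(-7 - 2/(-8))/7 = √(-7 - 2*(-⅛))/7 = √(-7 + ¼)/7 = √(-27/4)/7 = (3*I*√3/2)/7 = 3*I*√3/14 ≈ 0.37115*I)
((21 - c) - 18)² = ((21 - 3*I*√3/14) - 18)² = (3 - 3*I*√3/14)²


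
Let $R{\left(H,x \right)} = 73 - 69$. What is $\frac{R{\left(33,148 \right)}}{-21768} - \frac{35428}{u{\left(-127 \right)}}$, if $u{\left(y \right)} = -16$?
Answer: $\frac{24099895}{10884} \approx 2214.3$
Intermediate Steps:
$R{\left(H,x \right)} = 4$ ($R{\left(H,x \right)} = 73 - 69 = 4$)
$\frac{R{\left(33,148 \right)}}{-21768} - \frac{35428}{u{\left(-127 \right)}} = \frac{4}{-21768} - \frac{35428}{-16} = 4 \left(- \frac{1}{21768}\right) - - \frac{8857}{4} = - \frac{1}{5442} + \frac{8857}{4} = \frac{24099895}{10884}$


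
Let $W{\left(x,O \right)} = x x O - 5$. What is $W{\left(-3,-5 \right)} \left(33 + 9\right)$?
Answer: $-2100$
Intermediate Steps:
$W{\left(x,O \right)} = -5 + O x^{2}$ ($W{\left(x,O \right)} = x^{2} O - 5 = O x^{2} - 5 = -5 + O x^{2}$)
$W{\left(-3,-5 \right)} \left(33 + 9\right) = \left(-5 - 5 \left(-3\right)^{2}\right) \left(33 + 9\right) = \left(-5 - 45\right) 42 = \left(-50\right) 42 = -2100$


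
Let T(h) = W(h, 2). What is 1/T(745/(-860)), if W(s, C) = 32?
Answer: 1/32 ≈ 0.031250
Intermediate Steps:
T(h) = 32
1/T(745/(-860)) = 1/32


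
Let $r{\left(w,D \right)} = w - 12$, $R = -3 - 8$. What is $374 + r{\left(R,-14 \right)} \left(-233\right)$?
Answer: $5733$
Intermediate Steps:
$R = -11$
$r{\left(w,D \right)} = -12 + w$
$374 + r{\left(R,-14 \right)} \left(-233\right) = 374 + \left(-12 - 11\right) \left(-233\right) = 374 - -5359 = 374 + 5359 = 5733$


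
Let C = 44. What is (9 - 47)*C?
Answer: -1672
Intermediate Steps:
(9 - 47)*C = (9 - 47)*44 = -38*44 = -1672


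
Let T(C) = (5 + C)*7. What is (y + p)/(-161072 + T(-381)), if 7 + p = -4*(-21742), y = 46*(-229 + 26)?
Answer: -77623/163704 ≈ -0.47417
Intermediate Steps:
T(C) = 35 + 7*C
y = -9338 (y = 46*(-203) = -9338)
p = 86961 (p = -7 - 4*(-21742) = -7 + 86968 = 86961)
(y + p)/(-161072 + T(-381)) = (-9338 + 86961)/(-161072 + (35 + 7*(-381))) = 77623/(-161072 + (35 - 2667)) = 77623/(-161072 - 2632) = 77623/(-163704) = 77623*(-1/163704) = -77623/163704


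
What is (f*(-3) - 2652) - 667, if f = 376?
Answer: -4447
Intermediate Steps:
(f*(-3) - 2652) - 667 = (376*(-3) - 2652) - 667 = (-1128 - 2652) - 667 = -3780 - 667 = -4447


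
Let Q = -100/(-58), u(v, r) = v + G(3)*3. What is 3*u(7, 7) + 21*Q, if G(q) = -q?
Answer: 876/29 ≈ 30.207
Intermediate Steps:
u(v, r) = -9 + v (u(v, r) = v - 1*3*3 = v - 3*3 = v - 9 = -9 + v)
Q = 50/29 (Q = -100*(-1/58) = 50/29 ≈ 1.7241)
3*u(7, 7) + 21*Q = 3*(-9 + 7) + 21*(50/29) = 3*(-2) + 1050/29 = -6 + 1050/29 = 876/29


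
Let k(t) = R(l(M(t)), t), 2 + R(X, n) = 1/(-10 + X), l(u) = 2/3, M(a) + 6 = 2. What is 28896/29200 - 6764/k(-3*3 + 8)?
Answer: 345746954/107675 ≈ 3211.0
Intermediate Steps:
M(a) = -4 (M(a) = -6 + 2 = -4)
l(u) = ⅔ (l(u) = 2*(⅓) = ⅔)
R(X, n) = -2 + 1/(-10 + X)
k(t) = -59/28 (k(t) = (21 - 2*⅔)/(-10 + ⅔) = (21 - 4/3)/(-28/3) = -3/28*59/3 = -59/28)
28896/29200 - 6764/k(-3*3 + 8) = 28896/29200 - 6764/(-59/28) = 28896*(1/29200) - 6764*(-28/59) = 1806/1825 + 189392/59 = 345746954/107675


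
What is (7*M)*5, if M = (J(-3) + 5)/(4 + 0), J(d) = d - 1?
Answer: 35/4 ≈ 8.7500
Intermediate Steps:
J(d) = -1 + d
M = 1/4 (M = ((-1 - 3) + 5)/(4 + 0) = (-4 + 5)/4 = 1*(1/4) = 1/4 ≈ 0.25000)
(7*M)*5 = (7*(1/4))*5 = (7/4)*5 = 35/4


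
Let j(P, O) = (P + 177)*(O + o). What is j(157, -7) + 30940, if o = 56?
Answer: 47306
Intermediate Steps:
j(P, O) = (56 + O)*(177 + P) (j(P, O) = (P + 177)*(O + 56) = (177 + P)*(56 + O) = (56 + O)*(177 + P))
j(157, -7) + 30940 = (9912 + 56*157 + 177*(-7) - 7*157) + 30940 = (9912 + 8792 - 1239 - 1099) + 30940 = 16366 + 30940 = 47306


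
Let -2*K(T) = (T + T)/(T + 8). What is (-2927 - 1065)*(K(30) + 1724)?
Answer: -130702072/19 ≈ -6.8791e+6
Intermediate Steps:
K(T) = -T/(8 + T) (K(T) = -(T + T)/(2*(T + 8)) = -2*T/(2*(8 + T)) = -T/(8 + T))
(-2927 - 1065)*(K(30) + 1724) = (-2927 - 1065)*(-1*30/(8 + 30) + 1724) = -3992*(-1*30/38 + 1724) = -3992*(-1*30*1/38 + 1724) = -3992*(-15/19 + 1724) = -3992*32741/19 = -130702072/19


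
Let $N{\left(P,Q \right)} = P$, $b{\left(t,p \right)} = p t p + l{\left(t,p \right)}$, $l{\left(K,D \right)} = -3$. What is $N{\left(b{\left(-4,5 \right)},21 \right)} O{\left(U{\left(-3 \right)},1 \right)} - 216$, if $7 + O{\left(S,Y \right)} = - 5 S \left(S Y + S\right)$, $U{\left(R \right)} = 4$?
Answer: $16985$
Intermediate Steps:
$b{\left(t,p \right)} = -3 + t p^{2}$ ($b{\left(t,p \right)} = p t p - 3 = t p^{2} - 3 = -3 + t p^{2}$)
$O{\left(S,Y \right)} = -7 - 5 S \left(S + S Y\right)$ ($O{\left(S,Y \right)} = -7 + - 5 S \left(S Y + S\right) = -7 + - 5 S \left(S + S Y\right) = -7 - 5 S \left(S + S Y\right)$)
$N{\left(b{\left(-4,5 \right)},21 \right)} O{\left(U{\left(-3 \right)},1 \right)} - 216 = \left(-3 - 4 \cdot 5^{2}\right) \left(-7 - 5 \cdot 4^{2} - 5 \cdot 4^{2}\right) - 216 = \left(-3 - 100\right) \left(-7 - 80 - 5 \cdot 16\right) - 216 = \left(-3 - 100\right) \left(-7 - 80 - 80\right) - 216 = \left(-103\right) \left(-167\right) - 216 = 17201 - 216 = 16985$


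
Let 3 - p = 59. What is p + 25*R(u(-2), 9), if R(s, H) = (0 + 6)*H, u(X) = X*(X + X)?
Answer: 1294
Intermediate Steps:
p = -56 (p = 3 - 1*59 = 3 - 59 = -56)
u(X) = 2*X² (u(X) = X*(2*X) = 2*X²)
R(s, H) = 6*H
p + 25*R(u(-2), 9) = -56 + 25*(6*9) = -56 + 25*54 = -56 + 1350 = 1294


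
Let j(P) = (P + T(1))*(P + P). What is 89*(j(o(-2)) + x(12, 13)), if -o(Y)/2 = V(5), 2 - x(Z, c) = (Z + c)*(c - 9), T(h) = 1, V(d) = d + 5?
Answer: 58918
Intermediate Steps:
V(d) = 5 + d
x(Z, c) = 2 - (-9 + c)*(Z + c) (x(Z, c) = 2 - (Z + c)*(c - 9) = 2 - (Z + c)*(-9 + c) = 2 - (-9 + c)*(Z + c))
o(Y) = -20 (o(Y) = -2*(5 + 5) = -2*10 = -20)
j(P) = 2*P*(1 + P) (j(P) = (P + 1)*(P + P) = (1 + P)*(2*P) = 2*P*(1 + P))
89*(j(o(-2)) + x(12, 13)) = 89*(2*(-20)*(1 - 20) + (2 - 1*13² + 9*12 + 9*13 - 1*12*13)) = 89*(2*(-20)*(-19) + (2 - 1*169 + 108 + 117 - 156)) = 89*(760 + (2 - 169 + 108 + 117 - 156)) = 89*(760 - 98) = 89*662 = 58918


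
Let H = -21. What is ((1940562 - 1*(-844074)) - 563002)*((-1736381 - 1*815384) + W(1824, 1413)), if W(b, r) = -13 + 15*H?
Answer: -5669816579962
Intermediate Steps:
W(b, r) = -328 (W(b, r) = -13 + 15*(-21) = -13 - 315 = -328)
((1940562 - 1*(-844074)) - 563002)*((-1736381 - 1*815384) + W(1824, 1413)) = ((1940562 - 1*(-844074)) - 563002)*((-1736381 - 1*815384) - 328) = ((1940562 + 844074) - 563002)*((-1736381 - 815384) - 328) = (2784636 - 563002)*(-2551765 - 328) = 2221634*(-2552093) = -5669816579962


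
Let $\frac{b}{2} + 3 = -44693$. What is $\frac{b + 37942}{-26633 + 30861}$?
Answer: $- \frac{3675}{302} \approx -12.169$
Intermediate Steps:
$b = -89392$ ($b = -6 + 2 \left(-44693\right) = -6 - 89386 = -89392$)
$\frac{b + 37942}{-26633 + 30861} = \frac{-89392 + 37942}{-26633 + 30861} = - \frac{51450}{4228} = \left(-51450\right) \frac{1}{4228} = - \frac{3675}{302}$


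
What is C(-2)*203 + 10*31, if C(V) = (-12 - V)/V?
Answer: 1325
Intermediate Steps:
C(V) = (-12 - V)/V
C(-2)*203 + 10*31 = ((-12 - 1*(-2))/(-2))*203 + 10*31 = -(-12 + 2)/2*203 + 310 = -½*(-10)*203 + 310 = 5*203 + 310 = 1015 + 310 = 1325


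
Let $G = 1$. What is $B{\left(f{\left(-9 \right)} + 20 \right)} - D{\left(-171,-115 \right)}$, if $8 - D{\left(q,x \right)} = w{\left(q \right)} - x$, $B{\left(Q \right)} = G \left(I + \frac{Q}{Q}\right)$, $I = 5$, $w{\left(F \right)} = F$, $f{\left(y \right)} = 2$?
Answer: $-58$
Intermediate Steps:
$B{\left(Q \right)} = 6$ ($B{\left(Q \right)} = 1 \left(5 + \frac{Q}{Q}\right) = 1 \left(5 + 1\right) = 1 \cdot 6 = 6$)
$D{\left(q,x \right)} = 8 + x - q$ ($D{\left(q,x \right)} = 8 - \left(q - x\right) = 8 + x - q$)
$B{\left(f{\left(-9 \right)} + 20 \right)} - D{\left(-171,-115 \right)} = 6 - \left(8 - 115 - -171\right) = 6 - \left(8 - 115 + 171\right) = 6 - 64 = -58$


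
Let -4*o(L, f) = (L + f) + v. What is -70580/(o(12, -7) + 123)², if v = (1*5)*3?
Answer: -17645/3481 ≈ -5.0689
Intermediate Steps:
v = 15 (v = 5*3 = 15)
o(L, f) = -15/4 - L/4 - f/4 (o(L, f) = -((L + f) + 15)/4 = -(15 + L + f)/4 = -15/4 - L/4 - f/4)
-70580/(o(12, -7) + 123)² = -70580/((-15/4 - ¼*12 - ¼*(-7)) + 123)² = -70580/((-15/4 - 3 + 7/4) + 123)² = -70580/(-5 + 123)² = -70580/(118²) = -70580/13924 = -70580*1/13924 = -17645/3481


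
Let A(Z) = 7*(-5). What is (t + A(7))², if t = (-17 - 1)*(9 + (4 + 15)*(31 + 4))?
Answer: 148035889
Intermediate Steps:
A(Z) = -35
t = -12132 (t = -18*(9 + 19*35) = -18*(9 + 665) = -18*674 = -12132)
(t + A(7))² = (-12132 - 35)² = (-12167)² = 148035889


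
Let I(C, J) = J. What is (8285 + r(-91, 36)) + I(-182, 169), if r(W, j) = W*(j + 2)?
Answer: 4996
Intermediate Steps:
r(W, j) = W*(2 + j)
(8285 + r(-91, 36)) + I(-182, 169) = (8285 - 91*(2 + 36)) + 169 = (8285 - 91*38) + 169 = (8285 - 3458) + 169 = 4827 + 169 = 4996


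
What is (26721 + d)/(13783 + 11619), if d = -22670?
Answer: 4051/25402 ≈ 0.15948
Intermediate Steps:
(26721 + d)/(13783 + 11619) = (26721 - 22670)/(13783 + 11619) = 4051/25402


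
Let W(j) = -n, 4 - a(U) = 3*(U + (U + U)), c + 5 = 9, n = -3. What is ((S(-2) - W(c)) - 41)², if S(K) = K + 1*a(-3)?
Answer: 225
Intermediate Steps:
c = 4 (c = -5 + 9 = 4)
a(U) = 4 - 9*U (a(U) = 4 - 3*(U + (U + U)) = 4 - 3*(U + 2*U) = 4 - 3*3*U = 4 - 9*U)
S(K) = 31 + K (S(K) = K + 1*(4 - 9*(-3)) = K + 1*(4 + 27) = K + 1*31 = K + 31 = 31 + K)
W(j) = 3 (W(j) = -1*(-3) = 3)
((S(-2) - W(c)) - 41)² = (((31 - 2) - 1*3) - 41)² = ((29 - 3) - 41)² = (26 - 41)² = (-15)² = 225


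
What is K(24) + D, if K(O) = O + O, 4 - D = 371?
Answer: -319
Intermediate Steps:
D = -367 (D = 4 - 1*371 = 4 - 371 = -367)
K(O) = 2*O
K(24) + D = 2*24 - 367 = 48 - 367 = -319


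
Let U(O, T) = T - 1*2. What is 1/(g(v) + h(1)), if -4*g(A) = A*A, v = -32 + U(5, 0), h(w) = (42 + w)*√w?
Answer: -1/246 ≈ -0.0040650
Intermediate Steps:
U(O, T) = -2 + T (U(O, T) = T - 2 = -2 + T)
h(w) = √w*(42 + w)
v = -34 (v = -32 + (-2 + 0) = -32 - 2 = -34)
g(A) = -A²/4 (g(A) = -A*A/4 = -A²/4)
1/(g(v) + h(1)) = 1/(-¼*(-34)² + √1*(42 + 1)) = 1/(-¼*1156 + 1*43) = 1/(-289 + 43) = 1/(-246) = -1/246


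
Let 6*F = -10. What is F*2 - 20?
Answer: -70/3 ≈ -23.333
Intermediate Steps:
F = -5/3 (F = (⅙)*(-10) = -5/3 ≈ -1.6667)
F*2 - 20 = -5/3*2 - 20 = -10/3 - 20 = -70/3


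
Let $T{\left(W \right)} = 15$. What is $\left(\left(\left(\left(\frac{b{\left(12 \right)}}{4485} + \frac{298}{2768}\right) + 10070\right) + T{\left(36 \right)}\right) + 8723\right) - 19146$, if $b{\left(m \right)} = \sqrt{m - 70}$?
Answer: $- \frac{467643}{1384} + \frac{i \sqrt{58}}{4485} \approx -337.89 + 0.0016981 i$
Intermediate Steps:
$b{\left(m \right)} = \sqrt{-70 + m}$
$\left(\left(\left(\left(\frac{b{\left(12 \right)}}{4485} + \frac{298}{2768}\right) + 10070\right) + T{\left(36 \right)}\right) + 8723\right) - 19146 = \left(\left(\left(\left(\frac{\sqrt{-70 + 12}}{4485} + \frac{298}{2768}\right) + 10070\right) + 15\right) + 8723\right) - 19146 = \left(\left(\left(\left(\sqrt{-58} \cdot \frac{1}{4485} + 298 \cdot \frac{1}{2768}\right) + 10070\right) + 15\right) + 8723\right) - 19146 = \left(\left(\left(\left(i \sqrt{58} \cdot \frac{1}{4485} + \frac{149}{1384}\right) + 10070\right) + 15\right) + 8723\right) - 19146 = \left(\left(\left(\left(\frac{i \sqrt{58}}{4485} + \frac{149}{1384}\right) + 10070\right) + 15\right) + 8723\right) - 19146 = \left(\left(\left(\left(\frac{149}{1384} + \frac{i \sqrt{58}}{4485}\right) + 10070\right) + 15\right) + 8723\right) - 19146 = \left(\left(\left(\frac{13937029}{1384} + \frac{i \sqrt{58}}{4485}\right) + 15\right) + 8723\right) - 19146 = \left(\left(\frac{13957789}{1384} + \frac{i \sqrt{58}}{4485}\right) + 8723\right) - 19146 = \left(\frac{26030421}{1384} + \frac{i \sqrt{58}}{4485}\right) - 19146 = - \frac{467643}{1384} + \frac{i \sqrt{58}}{4485}$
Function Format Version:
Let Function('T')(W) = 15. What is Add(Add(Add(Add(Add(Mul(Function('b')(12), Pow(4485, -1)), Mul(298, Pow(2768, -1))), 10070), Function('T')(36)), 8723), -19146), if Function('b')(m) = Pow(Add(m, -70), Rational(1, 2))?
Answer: Add(Rational(-467643, 1384), Mul(Rational(1, 4485), I, Pow(58, Rational(1, 2)))) ≈ Add(-337.89, Mul(0.0016981, I))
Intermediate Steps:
Function('b')(m) = Pow(Add(-70, m), Rational(1, 2))
Add(Add(Add(Add(Add(Mul(Function('b')(12), Pow(4485, -1)), Mul(298, Pow(2768, -1))), 10070), Function('T')(36)), 8723), -19146) = Add(Add(Add(Add(Add(Mul(Pow(Add(-70, 12), Rational(1, 2)), Pow(4485, -1)), Mul(298, Pow(2768, -1))), 10070), 15), 8723), -19146) = Add(Add(Add(Add(Add(Mul(Pow(-58, Rational(1, 2)), Rational(1, 4485)), Mul(298, Rational(1, 2768))), 10070), 15), 8723), -19146) = Add(Add(Add(Add(Add(Mul(Mul(I, Pow(58, Rational(1, 2))), Rational(1, 4485)), Rational(149, 1384)), 10070), 15), 8723), -19146) = Add(Add(Add(Add(Add(Mul(Rational(1, 4485), I, Pow(58, Rational(1, 2))), Rational(149, 1384)), 10070), 15), 8723), -19146) = Add(Add(Add(Add(Add(Rational(149, 1384), Mul(Rational(1, 4485), I, Pow(58, Rational(1, 2)))), 10070), 15), 8723), -19146) = Add(Add(Add(Add(Rational(13937029, 1384), Mul(Rational(1, 4485), I, Pow(58, Rational(1, 2)))), 15), 8723), -19146) = Add(Add(Add(Rational(13957789, 1384), Mul(Rational(1, 4485), I, Pow(58, Rational(1, 2)))), 8723), -19146) = Add(Add(Rational(26030421, 1384), Mul(Rational(1, 4485), I, Pow(58, Rational(1, 2)))), -19146) = Add(Rational(-467643, 1384), Mul(Rational(1, 4485), I, Pow(58, Rational(1, 2))))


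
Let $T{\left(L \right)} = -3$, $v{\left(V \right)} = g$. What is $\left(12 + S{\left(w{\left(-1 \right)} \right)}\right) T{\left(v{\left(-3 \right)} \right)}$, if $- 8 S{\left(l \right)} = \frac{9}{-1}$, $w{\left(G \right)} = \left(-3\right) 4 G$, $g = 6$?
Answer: $- \frac{315}{8} \approx -39.375$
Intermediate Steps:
$v{\left(V \right)} = 6$
$w{\left(G \right)} = - 12 G$
$S{\left(l \right)} = \frac{9}{8}$ ($S{\left(l \right)} = - \frac{9 \frac{1}{-1}}{8} = - \frac{9 \left(-1\right)}{8} = \left(- \frac{1}{8}\right) \left(-9\right) = \frac{9}{8}$)
$\left(12 + S{\left(w{\left(-1 \right)} \right)}\right) T{\left(v{\left(-3 \right)} \right)} = \left(12 + \frac{9}{8}\right) \left(-3\right) = \frac{105}{8} \left(-3\right) = - \frac{315}{8}$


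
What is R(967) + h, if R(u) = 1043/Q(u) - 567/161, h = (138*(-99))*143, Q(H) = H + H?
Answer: -86903103677/44482 ≈ -1.9537e+6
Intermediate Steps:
Q(H) = 2*H
h = -1953666 (h = -13662*143 = -1953666)
R(u) = -81/23 + 1043/(2*u) (R(u) = 1043/((2*u)) - 567/161 = 1043*(1/(2*u)) - 567*1/161 = 1043/(2*u) - 81/23 = -81/23 + 1043/(2*u))
R(967) + h = (1/46)*(23989 - 162*967)/967 - 1953666 = (1/46)*(1/967)*(23989 - 156654) - 1953666 = (1/46)*(1/967)*(-132665) - 1953666 = -132665/44482 - 1953666 = -86903103677/44482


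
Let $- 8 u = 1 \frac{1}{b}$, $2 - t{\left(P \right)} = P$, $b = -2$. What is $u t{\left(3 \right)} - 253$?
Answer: $- \frac{4049}{16} \approx -253.06$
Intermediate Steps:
$t{\left(P \right)} = 2 - P$
$u = \frac{1}{16}$ ($u = - \frac{1 \frac{1}{-2}}{8} = - \frac{1 \left(- \frac{1}{2}\right)}{8} = \left(- \frac{1}{8}\right) \left(- \frac{1}{2}\right) = \frac{1}{16} \approx 0.0625$)
$u t{\left(3 \right)} - 253 = \frac{2 - 3}{16} - 253 = \frac{1}{16} \left(-1\right) - 253 = - \frac{1}{16} - 253 = - \frac{4049}{16}$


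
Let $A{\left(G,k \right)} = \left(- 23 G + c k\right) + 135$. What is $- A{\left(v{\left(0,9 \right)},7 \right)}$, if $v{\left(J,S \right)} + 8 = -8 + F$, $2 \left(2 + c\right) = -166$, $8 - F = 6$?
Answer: $138$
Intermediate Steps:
$F = 2$ ($F = 8 - 6 = 2$)
$c = -85$ ($c = -2 + \frac{1}{2} \left(-166\right) = -2 - 83 = -85$)
$v{\left(J,S \right)} = -14$ ($v{\left(J,S \right)} = -8 + \left(-8 + 2\right) = -8 - 6 = -14$)
$A{\left(G,k \right)} = 135 - 85 k - 23 G$ ($A{\left(G,k \right)} = \left(- 23 G - 85 k\right) + 135 = \left(- 85 k - 23 G\right) + 135 = 135 - 85 k - 23 G$)
$- A{\left(v{\left(0,9 \right)},7 \right)} = - (135 - 595 - -322) = - (135 - 595 + 322) = \left(-1\right) \left(-138\right) = 138$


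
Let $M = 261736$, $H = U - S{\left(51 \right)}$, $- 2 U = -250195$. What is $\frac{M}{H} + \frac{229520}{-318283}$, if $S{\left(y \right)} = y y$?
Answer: $\frac{15768777888}{11139586717} \approx 1.4156$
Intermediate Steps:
$U = \frac{250195}{2}$ ($U = \left(- \frac{1}{2}\right) \left(-250195\right) = \frac{250195}{2} \approx 1.251 \cdot 10^{5}$)
$S{\left(y \right)} = y^{2}$
$H = \frac{244993}{2}$ ($H = \frac{250195}{2} - 51^{2} = \frac{250195}{2} - 2601 = \frac{244993}{2} \approx 1.225 \cdot 10^{5}$)
$\frac{M}{H} + \frac{229520}{-318283} = \frac{261736}{\frac{244993}{2}} + \frac{229520}{-318283} = 261736 \cdot \frac{2}{244993} + 229520 \left(- \frac{1}{318283}\right) = \frac{523472}{244993} - \frac{229520}{318283} = \frac{15768777888}{11139586717}$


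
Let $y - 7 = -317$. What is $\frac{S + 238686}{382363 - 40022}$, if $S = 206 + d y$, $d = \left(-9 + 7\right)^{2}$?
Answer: $\frac{237652}{342341} \approx 0.6942$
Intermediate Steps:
$y = -310$ ($y = 7 - 317 = -310$)
$d = 4$ ($d = \left(-2\right)^{2} = 4$)
$S = -1034$ ($S = 206 + 4 \left(-310\right) = 206 - 1240 = -1034$)
$\frac{S + 238686}{382363 - 40022} = \frac{-1034 + 238686}{382363 - 40022} = \frac{237652}{342341}$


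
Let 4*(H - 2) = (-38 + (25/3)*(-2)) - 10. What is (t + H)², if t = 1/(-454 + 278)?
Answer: 55995289/278784 ≈ 200.86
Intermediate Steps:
t = -1/176 (t = 1/(-176) = -1/176 ≈ -0.0056818)
H = -85/6 (H = 2 + ((-38 + (25/3)*(-2)) - 10)/4 = 2 + ((-38 - 50/3) - 10)/4 = 2 + (-164/3 - 10)/4 = 2 + (¼)*(-194/3) = 2 - 97/6 = -85/6 ≈ -14.167)
(t + H)² = (-1/176 - 85/6)² = (-7483/528)² = 55995289/278784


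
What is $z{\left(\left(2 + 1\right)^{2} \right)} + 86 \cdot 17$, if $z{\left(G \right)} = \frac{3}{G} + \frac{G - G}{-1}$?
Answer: $\frac{4387}{3} \approx 1462.3$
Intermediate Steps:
$z{\left(G \right)} = \frac{3}{G}$ ($z{\left(G \right)} = \frac{3}{G} + 0 \left(-1\right) = \frac{3}{G} + 0 = \frac{3}{G}$)
$z{\left(\left(2 + 1\right)^{2} \right)} + 86 \cdot 17 = \frac{3}{\left(2 + 1\right)^{2}} + 86 \cdot 17 = \frac{3}{3^{2}} + 1462 = \frac{3}{9} + 1462 = 3 \cdot \frac{1}{9} + 1462 = \frac{1}{3} + 1462 = \frac{4387}{3}$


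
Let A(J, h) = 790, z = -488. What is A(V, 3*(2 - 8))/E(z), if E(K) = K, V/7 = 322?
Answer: -395/244 ≈ -1.6189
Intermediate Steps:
V = 2254 (V = 7*322 = 2254)
A(V, 3*(2 - 8))/E(z) = 790/(-488) = 790*(-1/488) = -395/244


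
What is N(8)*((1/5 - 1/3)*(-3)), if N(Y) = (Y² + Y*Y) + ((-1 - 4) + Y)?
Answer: 262/5 ≈ 52.400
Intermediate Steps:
N(Y) = -5 + Y + 2*Y² (N(Y) = (Y² + Y²) + (-5 + Y) = 2*Y² + (-5 + Y) = -5 + Y + 2*Y²)
N(8)*((1/5 - 1/3)*(-3)) = (-5 + 8 + 2*8²)*((1/5 - 1/3)*(-3)) = (-5 + 8 + 2*64)*((1*(⅕) - 1*⅓)*(-3)) = (-5 + 8 + 128)*((⅕ - ⅓)*(-3)) = 131*(-2/15*(-3)) = 131*(⅖) = 262/5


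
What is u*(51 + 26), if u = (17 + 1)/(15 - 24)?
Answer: -154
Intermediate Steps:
u = -2 (u = 18/(-9) = 18*(-⅑) = -2)
u*(51 + 26) = -2*(51 + 26) = -2*77 = -154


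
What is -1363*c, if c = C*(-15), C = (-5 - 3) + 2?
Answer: -122670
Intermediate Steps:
C = -6 (C = -8 + 2 = -6)
c = 90 (c = -6*(-15) = 90)
-1363*c = -1363*90 = -122670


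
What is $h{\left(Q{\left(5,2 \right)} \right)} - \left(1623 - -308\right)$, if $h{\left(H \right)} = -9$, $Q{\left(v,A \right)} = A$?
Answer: $-1940$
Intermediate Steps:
$h{\left(Q{\left(5,2 \right)} \right)} - \left(1623 - -308\right) = -9 - \left(1623 - -308\right) = -9 - \left(1623 + 308\right) = -9 - 1931 = -1940$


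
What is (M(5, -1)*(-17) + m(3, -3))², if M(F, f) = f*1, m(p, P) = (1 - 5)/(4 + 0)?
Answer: 256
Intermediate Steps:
m(p, P) = -1 (m(p, P) = -4/4 = -4*¼ = -1)
M(F, f) = f
(M(5, -1)*(-17) + m(3, -3))² = (-1*(-17) - 1)² = (17 - 1)² = 16² = 256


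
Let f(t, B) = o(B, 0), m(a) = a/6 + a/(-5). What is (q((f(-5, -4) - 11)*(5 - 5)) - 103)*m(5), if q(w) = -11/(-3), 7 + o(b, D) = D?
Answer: 149/9 ≈ 16.556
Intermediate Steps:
o(b, D) = -7 + D
m(a) = -a/30 (m(a) = a*(⅙) + a*(-⅕) = a/6 - a/5 = -a/30)
f(t, B) = -7 (f(t, B) = -7 + 0 = -7)
q(w) = 11/3 (q(w) = -11*(-⅓) = 11/3)
(q((f(-5, -4) - 11)*(5 - 5)) - 103)*m(5) = (11/3 - 103)*(-1/30*5) = -298/3*(-⅙) = 149/9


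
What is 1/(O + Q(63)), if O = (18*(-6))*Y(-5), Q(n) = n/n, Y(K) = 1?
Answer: -1/107 ≈ -0.0093458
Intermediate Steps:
Q(n) = 1
O = -108 (O = (18*(-6))*1 = -108*1 = -108)
1/(O + Q(63)) = 1/(-108 + 1) = 1/(-107) = -1/107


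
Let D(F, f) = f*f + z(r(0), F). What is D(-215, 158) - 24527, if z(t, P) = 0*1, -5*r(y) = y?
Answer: 437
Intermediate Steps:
r(y) = -y/5
z(t, P) = 0
D(F, f) = f² (D(F, f) = f*f + 0 = f² + 0 = f²)
D(-215, 158) - 24527 = 158² - 24527 = 24964 - 24527 = 437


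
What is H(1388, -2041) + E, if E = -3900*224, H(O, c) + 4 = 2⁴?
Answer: -873588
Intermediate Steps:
H(O, c) = 12 (H(O, c) = -4 + 2⁴ = -4 + 16 = 12)
E = -873600
H(1388, -2041) + E = 12 - 873600 = -873588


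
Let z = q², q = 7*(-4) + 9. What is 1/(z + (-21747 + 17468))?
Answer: -1/3918 ≈ -0.00025523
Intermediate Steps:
q = -19 (q = -28 + 9 = -19)
z = 361 (z = (-19)² = 361)
1/(z + (-21747 + 17468)) = 1/(361 + (-21747 + 17468)) = 1/(361 - 4279) = 1/(-3918) = -1/3918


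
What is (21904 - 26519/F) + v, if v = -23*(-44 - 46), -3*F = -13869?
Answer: 4817621/201 ≈ 23968.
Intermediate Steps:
F = 4623 (F = -1/3*(-13869) = 4623)
v = 2070 (v = -23*(-90) = 2070)
(21904 - 26519/F) + v = (21904 - 26519/4623) + 2070 = (21904 - 26519*1/4623) + 2070 = (21904 - 1153/201) + 2070 = 4401551/201 + 2070 = 4817621/201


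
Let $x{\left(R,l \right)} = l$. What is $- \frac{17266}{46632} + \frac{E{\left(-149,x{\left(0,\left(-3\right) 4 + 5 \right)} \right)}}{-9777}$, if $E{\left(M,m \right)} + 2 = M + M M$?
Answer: $- \frac{199507547}{75986844} \approx -2.6256$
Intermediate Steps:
$E{\left(M,m \right)} = -2 + M + M^{2}$ ($E{\left(M,m \right)} = -2 + \left(M + M M\right) = -2 + \left(M + M^{2}\right) = -2 + M + M^{2}$)
$- \frac{17266}{46632} + \frac{E{\left(-149,x{\left(0,\left(-3\right) 4 + 5 \right)} \right)}}{-9777} = - \frac{17266}{46632} + \frac{-2 - 149 + \left(-149\right)^{2}}{-9777} = \left(-17266\right) \frac{1}{46632} + \left(-2 - 149 + 22201\right) \left(- \frac{1}{9777}\right) = - \frac{8633}{23316} + 22050 \left(- \frac{1}{9777}\right) = - \frac{8633}{23316} - \frac{7350}{3259} = - \frac{199507547}{75986844}$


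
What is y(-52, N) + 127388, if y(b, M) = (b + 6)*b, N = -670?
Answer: 129780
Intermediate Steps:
y(b, M) = b*(6 + b) (y(b, M) = (6 + b)*b = b*(6 + b))
y(-52, N) + 127388 = -52*(6 - 52) + 127388 = -52*(-46) + 127388 = 2392 + 127388 = 129780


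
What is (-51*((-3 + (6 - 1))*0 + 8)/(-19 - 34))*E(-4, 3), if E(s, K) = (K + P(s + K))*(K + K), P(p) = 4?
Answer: 17136/53 ≈ 323.32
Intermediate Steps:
E(s, K) = 2*K*(4 + K) (E(s, K) = (K + 4)*(K + K) = (4 + K)*(2*K) = 2*K*(4 + K))
(-51*((-3 + (6 - 1))*0 + 8)/(-19 - 34))*E(-4, 3) = (-51*((-3 + (6 - 1))*0 + 8)/(-19 - 34))*(2*3*(4 + 3)) = (-51*((-3 + 5)*0 + 8)/(-53))*(2*3*7) = -51*(2*0 + 8)*(-1)/53*42 = -51*(0 + 8)*(-1)/53*42 = -408*(-1)/53*42 = -51*(-8/53)*42 = (408/53)*42 = 17136/53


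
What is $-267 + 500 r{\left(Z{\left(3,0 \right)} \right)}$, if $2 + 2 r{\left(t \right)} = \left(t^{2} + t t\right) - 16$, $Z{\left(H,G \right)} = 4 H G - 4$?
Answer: $3233$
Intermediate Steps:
$Z{\left(H,G \right)} = -4 + 4 G H$ ($Z{\left(H,G \right)} = 4 G H - 4 = -4 + 4 G H$)
$r{\left(t \right)} = -9 + t^{2}$ ($r{\left(t \right)} = -1 + \frac{\left(t^{2} + t t\right) - 16}{2} = -1 + \frac{\left(t^{2} + t^{2}\right) - 16}{2} = -1 + \frac{2 t^{2} - 16}{2} = -1 + \frac{-16 + 2 t^{2}}{2} = -1 + \left(-8 + t^{2}\right) = -9 + t^{2}$)
$-267 + 500 r{\left(Z{\left(3,0 \right)} \right)} = -267 + 500 \left(-9 + \left(-4 + 4 \cdot 0 \cdot 3\right)^{2}\right) = -267 + 500 \left(-9 + \left(-4 + 0\right)^{2}\right) = -267 + 500 \left(-9 + \left(-4\right)^{2}\right) = -267 + 500 \left(-9 + 16\right) = -267 + 500 \cdot 7 = -267 + 3500 = 3233$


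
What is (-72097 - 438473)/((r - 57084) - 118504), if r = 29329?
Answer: 18910/5417 ≈ 3.4909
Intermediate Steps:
(-72097 - 438473)/((r - 57084) - 118504) = (-72097 - 438473)/((29329 - 57084) - 118504) = -510570/(-27755 - 118504) = -510570/(-146259) = -510570*(-1/146259) = 18910/5417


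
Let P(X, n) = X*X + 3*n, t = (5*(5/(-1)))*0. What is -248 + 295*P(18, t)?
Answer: 95332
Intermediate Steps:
t = 0 (t = (5*(5*(-1)))*0 = (5*(-5))*0 = -25*0 = 0)
P(X, n) = X**2 + 3*n
-248 + 295*P(18, t) = -248 + 295*(18**2 + 3*0) = -248 + 295*(324 + 0) = -248 + 295*324 = -248 + 95580 = 95332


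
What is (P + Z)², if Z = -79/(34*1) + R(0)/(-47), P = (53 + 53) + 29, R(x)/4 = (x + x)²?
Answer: 20349121/1156 ≈ 17603.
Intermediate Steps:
R(x) = 16*x² (R(x) = 4*(x + x)² = 4*(2*x)² = 4*(4*x²) = 16*x²)
P = 135 (P = 106 + 29 = 135)
Z = -79/34 (Z = -79/(34*1) + (16*0²)/(-47) = -79/34 + (16*0)*(-1/47) = -79*1/34 + 0*(-1/47) = -79/34 + 0 = -79/34 ≈ -2.3235)
(P + Z)² = (135 - 79/34)² = (4511/34)² = 20349121/1156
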